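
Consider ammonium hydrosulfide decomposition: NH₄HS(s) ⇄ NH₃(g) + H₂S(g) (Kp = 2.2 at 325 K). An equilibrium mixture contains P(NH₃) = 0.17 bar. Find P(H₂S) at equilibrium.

P(H₂S) = 13 bar

(NH₄HS is a pure solid — omitted from Kp.)
At equilibrium, Kp = P(NH₃)·P(H₂S) = 2.2.
(0.17)·(P(H₂S)) = 2.2
P(H₂S) = 12.9 = 13 bar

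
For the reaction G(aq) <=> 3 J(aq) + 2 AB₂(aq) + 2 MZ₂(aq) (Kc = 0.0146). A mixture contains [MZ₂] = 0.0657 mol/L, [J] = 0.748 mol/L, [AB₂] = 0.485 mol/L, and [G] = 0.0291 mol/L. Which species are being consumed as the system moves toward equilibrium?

none (at equilibrium)

Qc = [J]³·[AB₂]²·[MZ₂]² / [G] = (0.748)³·(0.485)²·(0.0657)² / (0.0291) = 0.0146
Qc = 0.0146 = Kc; the system is at equilibrium.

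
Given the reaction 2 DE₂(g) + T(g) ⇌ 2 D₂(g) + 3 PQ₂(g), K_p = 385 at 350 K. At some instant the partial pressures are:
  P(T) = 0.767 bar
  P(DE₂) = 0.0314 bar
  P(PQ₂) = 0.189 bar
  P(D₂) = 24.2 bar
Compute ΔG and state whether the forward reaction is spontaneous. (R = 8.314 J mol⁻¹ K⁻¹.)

ΔG = 7.59 kJ/mol; the forward reaction is non-spontaneous

Q_p = P(D₂)²·P(PQ₂)³ / (P(DE₂)²·P(T)) = (24.2)²·(0.189)³ / ((0.0314)²·(0.767)) = 5230
ΔG = RT ln(Q_p/K_p) = (8.314 J mol⁻¹ K⁻¹)(350 K) × ln(5230/385)
   = (2.910 kJ/mol)(2.609) = 7.59 kJ/mol
ΔG > 0, so the forward reaction is non-spontaneous (proceeds in reverse).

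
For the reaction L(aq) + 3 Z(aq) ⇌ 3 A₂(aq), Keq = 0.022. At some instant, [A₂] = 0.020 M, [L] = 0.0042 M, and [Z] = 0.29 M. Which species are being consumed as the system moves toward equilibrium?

Q = [A₂]³ / ([L]·[Z]³) = (0.020)³ / ((0.0042)·(0.29)³) = 0.078
Q = 0.078 > Keq = 0.022: net reverse reaction.

A₂ (products)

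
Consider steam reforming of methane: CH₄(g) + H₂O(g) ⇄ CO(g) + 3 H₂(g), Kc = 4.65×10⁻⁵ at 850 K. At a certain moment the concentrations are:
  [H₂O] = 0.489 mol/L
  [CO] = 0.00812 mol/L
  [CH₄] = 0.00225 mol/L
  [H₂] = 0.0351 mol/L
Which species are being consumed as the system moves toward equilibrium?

Qc = [CO]·[H₂]³ / ([CH₄]·[H₂O]) = (0.00812)·(0.0351)³ / ((0.00225)·(0.489)) = 3.19×10⁻⁴
Qc = 3.19×10⁻⁴ > Kc = 4.65×10⁻⁵: net reverse reaction.

CO, H₂ (products)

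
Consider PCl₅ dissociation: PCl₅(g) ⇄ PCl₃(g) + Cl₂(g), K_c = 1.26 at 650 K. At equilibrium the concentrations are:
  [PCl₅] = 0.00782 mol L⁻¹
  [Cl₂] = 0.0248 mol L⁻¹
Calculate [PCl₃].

At equilibrium, K_c = [PCl₃]·[Cl₂] / [PCl₅] = 1.26.
([PCl₃])·(0.0248) / (0.00782) = 1.26
[PCl₃] = 0.397 mol L⁻¹

[PCl₃] = 0.397 mol L⁻¹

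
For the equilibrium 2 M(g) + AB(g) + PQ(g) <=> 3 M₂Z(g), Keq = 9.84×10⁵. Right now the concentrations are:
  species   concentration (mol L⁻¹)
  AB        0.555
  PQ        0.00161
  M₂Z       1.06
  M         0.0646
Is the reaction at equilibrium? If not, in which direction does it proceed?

Q = [M₂Z]³ / ([M]²·[AB]·[PQ]) = (1.06)³ / ((0.0646)²·(0.555)·(0.00161)) = 3.19×10⁵
Q = 3.19×10⁵ < Keq = 9.84×10⁵, so the forward reaction proceeds.

toward products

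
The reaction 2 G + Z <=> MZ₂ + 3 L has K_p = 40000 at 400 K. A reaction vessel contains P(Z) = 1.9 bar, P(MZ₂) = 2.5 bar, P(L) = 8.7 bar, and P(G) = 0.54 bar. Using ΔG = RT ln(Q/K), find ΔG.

ΔG = -8.65 kJ/mol

Q_p = P(MZ₂)·P(L)³ / (P(G)²·P(Z)) = (2.5)·(8.7)³ / ((0.54)²·(1.9)) = 2970
ΔG = RT ln(Q_p/K_p) = (8.314 J mol⁻¹ K⁻¹)(400 K) × ln(2970/40000)
   = (3.326 kJ/mol)(-2.600) = -8.65 kJ/mol
ΔG < 0, so the forward reaction is spontaneous (proceeds forward).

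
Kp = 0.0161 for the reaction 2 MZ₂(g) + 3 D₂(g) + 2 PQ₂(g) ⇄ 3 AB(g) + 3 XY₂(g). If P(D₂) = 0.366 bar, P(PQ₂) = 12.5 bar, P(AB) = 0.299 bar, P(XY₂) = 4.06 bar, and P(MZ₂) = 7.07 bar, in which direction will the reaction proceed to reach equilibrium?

in the forward direction

Qp = P(AB)³·P(XY₂)³ / (P(MZ₂)²·P(D₂)³·P(PQ₂)²) = (0.299)³·(4.06)³ / ((7.07)²·(0.366)³·(12.5)²) = 0.00467
Qp = 0.00467 < Kp = 0.0161, so the forward reaction proceeds.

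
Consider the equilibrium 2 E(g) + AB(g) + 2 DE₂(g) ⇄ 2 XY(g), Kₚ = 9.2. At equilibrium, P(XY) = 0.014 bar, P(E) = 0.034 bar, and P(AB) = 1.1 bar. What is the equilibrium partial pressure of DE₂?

At equilibrium, Kₚ = P(XY)² / (P(E)²·P(AB)·P(DE₂)²) = 9.2.
(0.014)² / ((0.034)²·(1.1)·(P(DE₂))²) = 9.2
P(DE₂)² = 0.0168 ⇒ P(DE₂) = 0.13 bar

P(DE₂) = 0.13 bar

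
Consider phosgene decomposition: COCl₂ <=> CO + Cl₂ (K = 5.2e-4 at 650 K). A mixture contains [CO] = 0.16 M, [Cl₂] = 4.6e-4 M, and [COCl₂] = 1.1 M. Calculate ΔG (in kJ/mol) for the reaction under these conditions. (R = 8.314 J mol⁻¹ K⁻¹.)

Q = [CO]·[Cl₂] / [COCl₂] = (0.16)·(4.6e-4) / (1.1) = 6.69e-5
ΔG = RT ln(Q/K) = (8.314 J mol⁻¹ K⁻¹)(650 K) × ln(6.69e-5/5.2e-4)
   = (5.404 kJ/mol)(-2.051) = -11.1 kJ/mol
ΔG < 0, so the forward reaction is spontaneous (proceeds forward).

ΔG = -11.1 kJ/mol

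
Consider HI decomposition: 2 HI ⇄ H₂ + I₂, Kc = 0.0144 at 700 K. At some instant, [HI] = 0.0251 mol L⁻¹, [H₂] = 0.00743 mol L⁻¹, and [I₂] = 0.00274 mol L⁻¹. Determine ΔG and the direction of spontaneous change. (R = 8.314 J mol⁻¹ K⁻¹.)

Qc = [H₂]·[I₂] / [HI]² = (0.00743)·(0.00274) / (0.0251)² = 0.0323
ΔG = RT ln(Qc/Kc) = (8.314 J mol⁻¹ K⁻¹)(700 K) × ln(0.0323/0.0144)
   = (5.820 kJ/mol)(0.8078) = 4.70 kJ/mol
ΔG > 0, so the forward reaction is non-spontaneous (proceeds in reverse).

ΔG = 4.70 kJ/mol; the forward reaction is non-spontaneous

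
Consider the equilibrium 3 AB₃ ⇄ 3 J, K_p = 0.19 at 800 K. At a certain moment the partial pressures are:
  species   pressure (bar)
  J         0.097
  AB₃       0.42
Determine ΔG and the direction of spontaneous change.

ΔG = -18.2 kJ/mol; the forward reaction is spontaneous

Q_p = P(J)³ / P(AB₃)³ = (0.097)³ / (0.42)³ = 0.0123
ΔG = RT ln(Q_p/K_p) = (8.314 J mol⁻¹ K⁻¹)(800 K) × ln(0.0123/0.19)
   = (6.651 kJ/mol)(-2.737) = -18.2 kJ/mol
ΔG < 0, so the forward reaction is spontaneous (proceeds forward).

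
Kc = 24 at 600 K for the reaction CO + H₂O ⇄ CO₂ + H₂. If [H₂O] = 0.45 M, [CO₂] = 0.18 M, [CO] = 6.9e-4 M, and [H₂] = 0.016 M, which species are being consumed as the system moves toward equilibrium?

Qc = [CO₂]·[H₂] / ([CO]·[H₂O]) = (0.18)·(0.016) / ((6.9e-4)·(0.45)) = 9.3
Qc = 9.3 < Kc = 24: net forward reaction.

CO, H₂O (reactants)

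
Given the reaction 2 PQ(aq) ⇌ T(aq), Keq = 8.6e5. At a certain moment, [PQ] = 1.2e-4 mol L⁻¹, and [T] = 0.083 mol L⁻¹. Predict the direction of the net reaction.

in the reverse direction

Q = [T] / [PQ]² = (0.083) / (1.2e-4)² = 5.8e6
Q = 5.8e6 > Keq = 8.6e5, so the reverse reaction proceeds.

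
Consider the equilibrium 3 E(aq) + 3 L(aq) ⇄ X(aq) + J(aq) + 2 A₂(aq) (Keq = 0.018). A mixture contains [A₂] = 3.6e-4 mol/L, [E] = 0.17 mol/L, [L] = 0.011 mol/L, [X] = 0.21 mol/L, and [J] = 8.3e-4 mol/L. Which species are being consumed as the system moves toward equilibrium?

E, L (reactants)

Q = [X]·[J]·[A₂]² / ([E]³·[L]³) = (0.21)·(8.3e-4)·(3.6e-4)² / ((0.17)³·(0.011)³) = 0.0035
Q = 0.0035 < Keq = 0.018: net forward reaction.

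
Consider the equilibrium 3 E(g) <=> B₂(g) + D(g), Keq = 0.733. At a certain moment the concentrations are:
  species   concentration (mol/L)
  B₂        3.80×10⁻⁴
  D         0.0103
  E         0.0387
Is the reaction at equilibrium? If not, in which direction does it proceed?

in the forward direction

Q = [B₂]·[D] / [E]³ = (3.80×10⁻⁴)·(0.0103) / (0.0387)³ = 0.0675
Q = 0.0675 < Keq = 0.733, so the forward reaction proceeds.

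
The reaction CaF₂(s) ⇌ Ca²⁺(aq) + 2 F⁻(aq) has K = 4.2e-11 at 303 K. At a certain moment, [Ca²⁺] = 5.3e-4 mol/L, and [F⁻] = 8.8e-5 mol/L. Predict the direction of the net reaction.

in the forward direction

(CaF₂ is a pure solid — omitted from Q.)
Q = [Ca²⁺]·[F⁻]² = (5.3e-4)·(8.8e-5)² = 4.1e-12
Q = 4.1e-12 < K = 4.2e-11, so the forward reaction proceeds.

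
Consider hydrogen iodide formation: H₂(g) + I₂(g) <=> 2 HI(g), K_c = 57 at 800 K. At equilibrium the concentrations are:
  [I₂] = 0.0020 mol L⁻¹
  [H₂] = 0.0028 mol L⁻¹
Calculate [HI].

At equilibrium, K_c = [HI]² / ([H₂]·[I₂]) = 57.
([HI])² / ((0.0028)·(0.0020)) = 57
[HI]² = 3.19e-4 ⇒ [HI] = 0.018 mol L⁻¹

[HI] = 0.018 mol L⁻¹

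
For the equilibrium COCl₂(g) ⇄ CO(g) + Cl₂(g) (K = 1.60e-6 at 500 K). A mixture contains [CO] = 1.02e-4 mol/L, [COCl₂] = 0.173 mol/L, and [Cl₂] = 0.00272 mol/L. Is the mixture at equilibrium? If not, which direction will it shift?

yes, at equilibrium

Q = [CO]·[Cl₂] / [COCl₂] = (1.02e-4)·(0.00272) / (0.173) = 1.60e-6
Q = 1.60e-6 = K; the system is at equilibrium.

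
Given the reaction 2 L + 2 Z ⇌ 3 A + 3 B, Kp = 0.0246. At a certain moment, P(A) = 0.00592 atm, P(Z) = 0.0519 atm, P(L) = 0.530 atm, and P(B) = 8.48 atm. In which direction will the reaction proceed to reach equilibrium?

reverse (toward reactants)

Qp = P(A)³·P(B)³ / (P(L)²·P(Z)²) = (0.00592)³·(8.48)³ / ((0.530)²·(0.0519)²) = 0.167
Qp = 0.167 > Kp = 0.0246, so the reverse reaction proceeds.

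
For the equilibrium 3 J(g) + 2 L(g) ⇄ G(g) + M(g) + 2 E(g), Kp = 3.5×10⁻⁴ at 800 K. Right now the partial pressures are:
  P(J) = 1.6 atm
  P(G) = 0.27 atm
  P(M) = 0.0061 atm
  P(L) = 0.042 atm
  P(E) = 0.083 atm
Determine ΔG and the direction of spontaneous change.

Qp = P(G)·P(M)·P(E)² / (P(J)³·P(L)²) = (0.27)·(0.0061)·(0.083)² / ((1.6)³·(0.042)²) = 0.00157
ΔG = RT ln(Qp/Kp) = (8.314 J mol⁻¹ K⁻¹)(800 K) × ln(0.00157/3.5×10⁻⁴)
   = (6.651 kJ/mol)(1.501) = 9.98 kJ/mol
ΔG > 0, so the forward reaction is non-spontaneous (proceeds in reverse).

ΔG = 9.98 kJ/mol; the forward reaction is non-spontaneous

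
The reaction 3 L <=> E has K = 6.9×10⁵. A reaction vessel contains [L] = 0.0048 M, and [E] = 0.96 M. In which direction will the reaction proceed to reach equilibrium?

Q = [E] / [L]³ = (0.96) / (0.0048)³ = 8.7×10⁶
Q = 8.7×10⁶ > K = 6.9×10⁵, so the reverse reaction proceeds.

to the left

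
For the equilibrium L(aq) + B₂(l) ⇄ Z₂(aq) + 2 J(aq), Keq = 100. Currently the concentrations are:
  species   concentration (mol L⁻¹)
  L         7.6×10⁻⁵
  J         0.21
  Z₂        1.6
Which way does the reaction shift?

to the left

(B₂ is a pure liquid — omitted from Q.)
Q = [Z₂]·[J]² / [L] = (1.6)·(0.21)² / (7.6×10⁻⁵) = 930
Q = 930 > Keq = 100, so the reverse reaction proceeds.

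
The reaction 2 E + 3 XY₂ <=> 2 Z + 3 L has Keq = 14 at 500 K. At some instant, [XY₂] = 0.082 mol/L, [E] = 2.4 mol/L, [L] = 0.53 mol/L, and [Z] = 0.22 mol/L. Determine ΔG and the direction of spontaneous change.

Q = [Z]²·[L]³ / ([E]²·[XY₂]³) = (0.22)²·(0.53)³ / ((2.4)²·(0.082)³) = 2.27
ΔG = RT ln(Q/Keq) = (8.314 J mol⁻¹ K⁻¹)(500 K) × ln(2.27/14)
   = (4.157 kJ/mol)(-1.819) = -7.56 kJ/mol
ΔG < 0, so the forward reaction is spontaneous (proceeds forward).

ΔG = -7.56 kJ/mol; the forward reaction is spontaneous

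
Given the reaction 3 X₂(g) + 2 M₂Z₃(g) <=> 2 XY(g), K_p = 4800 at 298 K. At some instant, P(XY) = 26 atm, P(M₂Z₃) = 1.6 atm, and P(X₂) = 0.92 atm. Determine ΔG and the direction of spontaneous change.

Q_p = P(XY)² / (P(X₂)³·P(M₂Z₃)²) = (26)² / ((0.92)³·(1.6)²) = 339
ΔG = RT ln(Q_p/K_p) = (8.314 J mol⁻¹ K⁻¹)(298 K) × ln(339/4800)
   = (2.478 kJ/mol)(-2.650) = -6.57 kJ/mol
ΔG < 0, so the forward reaction is spontaneous (proceeds forward).

ΔG = -6.57 kJ/mol; the forward reaction is spontaneous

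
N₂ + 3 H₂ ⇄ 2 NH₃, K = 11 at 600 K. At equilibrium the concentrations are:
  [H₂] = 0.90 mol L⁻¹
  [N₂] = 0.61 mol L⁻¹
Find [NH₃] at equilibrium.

At equilibrium, K = [NH₃]² / ([N₂]·[H₂]³) = 11.
([NH₃])² / ((0.61)·(0.90)³) = 11
[NH₃]² = 4.89 ⇒ [NH₃] = 2.2 mol L⁻¹

[NH₃] = 2.2 mol L⁻¹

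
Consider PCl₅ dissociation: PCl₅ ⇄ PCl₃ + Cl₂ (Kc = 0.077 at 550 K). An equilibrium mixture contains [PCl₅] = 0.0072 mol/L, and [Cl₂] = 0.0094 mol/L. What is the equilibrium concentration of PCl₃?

[PCl₃] = 0.059 mol/L

At equilibrium, Kc = [PCl₃]·[Cl₂] / [PCl₅] = 0.077.
([PCl₃])·(0.0094) / (0.0072) = 0.077
[PCl₃] = 0.0590 = 0.059 mol/L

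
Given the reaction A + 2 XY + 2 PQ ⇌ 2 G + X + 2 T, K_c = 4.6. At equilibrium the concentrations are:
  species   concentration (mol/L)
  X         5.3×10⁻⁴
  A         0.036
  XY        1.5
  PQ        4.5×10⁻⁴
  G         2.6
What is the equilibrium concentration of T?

At equilibrium, K_c = [G]²·[X]·[T]² / ([A]·[XY]²·[PQ]²) = 4.6.
(2.6)²·(5.3×10⁻⁴)·([T])² / ((0.036)·(1.5)²·(4.5×10⁻⁴)²) = 4.6
[T]² = 2.11×10⁻⁵ ⇒ [T] = 0.0046 mol/L

[T] = 0.0046 mol/L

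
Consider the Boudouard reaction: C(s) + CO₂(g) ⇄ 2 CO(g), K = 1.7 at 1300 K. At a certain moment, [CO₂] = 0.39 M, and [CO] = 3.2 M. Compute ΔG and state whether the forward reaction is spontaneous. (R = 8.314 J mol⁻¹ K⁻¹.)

ΔG = 29.6 kJ/mol; the forward reaction is non-spontaneous

(C is a pure solid — omitted from Q.)
Q = [CO]² / [CO₂] = (3.2)² / (0.39) = 26.3
ΔG = RT ln(Q/K) = (8.314 J mol⁻¹ K⁻¹)(1300 K) × ln(26.3/1.7)
   = (10.81 kJ/mol)(2.739) = 29.6 kJ/mol
ΔG > 0, so the forward reaction is non-spontaneous (proceeds in reverse).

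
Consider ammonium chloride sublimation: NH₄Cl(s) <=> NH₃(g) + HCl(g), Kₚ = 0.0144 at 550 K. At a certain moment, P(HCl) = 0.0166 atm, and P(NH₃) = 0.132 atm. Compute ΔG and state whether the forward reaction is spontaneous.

(NH₄Cl is a pure solid — omitted from Qₚ.)
Qₚ = P(NH₃)·P(HCl) = (0.132)·(0.0166) = 0.00219
ΔG = RT ln(Qₚ/Kₚ) = (8.314 J mol⁻¹ K⁻¹)(550 K) × ln(0.00219/0.0144)
   = (4.573 kJ/mol)(-1.883) = -8.61 kJ/mol
ΔG < 0, so the forward reaction is spontaneous (proceeds forward).

ΔG = -8.61 kJ/mol; the forward reaction is spontaneous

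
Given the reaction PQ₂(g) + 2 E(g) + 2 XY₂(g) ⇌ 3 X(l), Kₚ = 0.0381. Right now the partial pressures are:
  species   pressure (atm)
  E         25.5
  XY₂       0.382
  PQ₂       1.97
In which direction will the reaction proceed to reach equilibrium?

forward (toward products)

(X is a pure liquid — omitted from Qₚ.)
Qₚ = 1 / (P(PQ₂)·P(E)²·P(XY₂)²) = 1 / ((1.97)·(25.5)²·(0.382)²) = 0.00535
Qₚ = 0.00535 < Kₚ = 0.0381, so the forward reaction proceeds.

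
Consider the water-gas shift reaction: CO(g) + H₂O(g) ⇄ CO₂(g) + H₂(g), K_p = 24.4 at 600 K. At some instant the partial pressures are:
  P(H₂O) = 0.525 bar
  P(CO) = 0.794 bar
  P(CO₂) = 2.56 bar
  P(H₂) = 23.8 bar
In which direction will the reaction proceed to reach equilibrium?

to the left

Q_p = P(CO₂)·P(H₂) / (P(CO)·P(H₂O)) = (2.56)·(23.8) / ((0.794)·(0.525)) = 146
Q_p = 146 > K_p = 24.4, so the reverse reaction proceeds.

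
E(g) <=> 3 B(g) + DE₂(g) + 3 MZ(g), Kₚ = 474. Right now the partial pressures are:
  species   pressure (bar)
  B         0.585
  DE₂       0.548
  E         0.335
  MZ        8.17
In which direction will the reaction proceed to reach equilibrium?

Qₚ = P(B)³·P(DE₂)·P(MZ)³ / P(E) = (0.585)³·(0.548)·(8.17)³ / (0.335) = 179
Qₚ = 179 < Kₚ = 474, so the forward reaction proceeds.

in the forward direction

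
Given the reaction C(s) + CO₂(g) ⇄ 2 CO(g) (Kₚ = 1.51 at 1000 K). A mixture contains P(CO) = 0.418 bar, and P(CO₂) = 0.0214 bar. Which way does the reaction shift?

reverse (toward reactants)

(C is a pure solid — omitted from Qₚ.)
Qₚ = P(CO)² / P(CO₂) = (0.418)² / (0.0214) = 8.16
Qₚ = 8.16 > Kₚ = 1.51, so the reverse reaction proceeds.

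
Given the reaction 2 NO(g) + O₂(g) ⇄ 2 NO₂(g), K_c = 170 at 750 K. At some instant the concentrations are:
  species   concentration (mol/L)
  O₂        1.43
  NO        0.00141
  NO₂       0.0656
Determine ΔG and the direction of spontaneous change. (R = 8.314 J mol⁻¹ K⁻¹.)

ΔG = 13.6 kJ/mol; the forward reaction is non-spontaneous

Q_c = [NO₂]² / ([NO]²·[O₂]) = (0.0656)² / ((0.00141)²·(1.43)) = 1510
ΔG = RT ln(Q_c/K_c) = (8.314 J mol⁻¹ K⁻¹)(750 K) × ln(1510/170)
   = (6.236 kJ/mol)(2.184) = 13.6 kJ/mol
ΔG > 0, so the forward reaction is non-spontaneous (proceeds in reverse).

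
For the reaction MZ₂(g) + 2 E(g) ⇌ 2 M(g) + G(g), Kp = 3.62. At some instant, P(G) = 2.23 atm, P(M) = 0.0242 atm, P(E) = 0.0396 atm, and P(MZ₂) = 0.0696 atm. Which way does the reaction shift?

Qp = P(M)²·P(G) / (P(MZ₂)·P(E)²) = (0.0242)²·(2.23) / ((0.0696)·(0.0396)²) = 12.0
Qp = 12.0 > Kp = 3.62, so the reverse reaction proceeds.

toward reactants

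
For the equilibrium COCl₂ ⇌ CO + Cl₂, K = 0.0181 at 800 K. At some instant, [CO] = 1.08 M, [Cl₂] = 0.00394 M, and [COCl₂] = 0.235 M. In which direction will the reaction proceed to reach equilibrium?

Q = [CO]·[Cl₂] / [COCl₂] = (1.08)·(0.00394) / (0.235) = 0.0181
Q = 0.0181 = K, so the system is already at equilibrium.

neither direction; the system is at equilibrium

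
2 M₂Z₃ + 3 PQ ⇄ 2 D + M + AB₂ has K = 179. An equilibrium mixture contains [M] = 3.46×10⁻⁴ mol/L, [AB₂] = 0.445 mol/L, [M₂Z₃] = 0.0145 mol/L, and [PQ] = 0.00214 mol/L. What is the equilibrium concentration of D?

At equilibrium, K = [D]²·[M]·[AB₂] / ([M₂Z₃]²·[PQ]³) = 179.
([D])²·(3.46×10⁻⁴)·(0.445) / ((0.0145)²·(0.00214)³) = 179
[D]² = 2.40×10⁻⁶ ⇒ [D] = 0.00155 mol/L

[D] = 0.00155 mol/L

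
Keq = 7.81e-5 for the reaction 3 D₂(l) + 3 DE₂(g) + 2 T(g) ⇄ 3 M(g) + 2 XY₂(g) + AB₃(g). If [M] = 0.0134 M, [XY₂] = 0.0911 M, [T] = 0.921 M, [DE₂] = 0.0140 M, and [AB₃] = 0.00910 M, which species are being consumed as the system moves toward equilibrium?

none (at equilibrium)

(D₂ is a pure liquid — omitted from Q.)
Q = [M]³·[XY₂]²·[AB₃] / ([DE₂]³·[T]²) = (0.0134)³·(0.0911)²·(0.00910) / ((0.0140)³·(0.921)²) = 7.81e-5
Q = 7.81e-5 = Keq; the system is at equilibrium.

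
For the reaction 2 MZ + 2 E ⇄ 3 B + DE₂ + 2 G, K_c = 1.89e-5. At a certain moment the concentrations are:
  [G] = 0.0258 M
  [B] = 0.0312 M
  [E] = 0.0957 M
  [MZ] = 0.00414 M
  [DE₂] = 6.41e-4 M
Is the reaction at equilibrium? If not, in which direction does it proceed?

reverse (toward reactants)

Q_c = [B]³·[DE₂]·[G]² / ([MZ]²·[E]²) = (0.0312)³·(6.41e-4)·(0.0258)² / ((0.00414)²·(0.0957)²) = 8.26e-5
Q_c = 8.26e-5 > K_c = 1.89e-5, so the reverse reaction proceeds.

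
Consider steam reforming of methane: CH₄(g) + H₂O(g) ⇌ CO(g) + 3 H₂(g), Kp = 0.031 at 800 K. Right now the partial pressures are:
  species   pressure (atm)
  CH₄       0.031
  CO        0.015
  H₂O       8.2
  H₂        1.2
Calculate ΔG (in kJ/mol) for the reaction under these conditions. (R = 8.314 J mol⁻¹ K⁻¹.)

Qp = P(CO)·P(H₂)³ / (P(CH₄)·P(H₂O)) = (0.015)·(1.2)³ / ((0.031)·(8.2)) = 0.102
ΔG = RT ln(Qp/Kp) = (8.314 J mol⁻¹ K⁻¹)(800 K) × ln(0.102/0.031)
   = (6.651 kJ/mol)(1.191) = 7.92 kJ/mol
ΔG > 0, so the forward reaction is non-spontaneous (proceeds in reverse).

ΔG = 7.92 kJ/mol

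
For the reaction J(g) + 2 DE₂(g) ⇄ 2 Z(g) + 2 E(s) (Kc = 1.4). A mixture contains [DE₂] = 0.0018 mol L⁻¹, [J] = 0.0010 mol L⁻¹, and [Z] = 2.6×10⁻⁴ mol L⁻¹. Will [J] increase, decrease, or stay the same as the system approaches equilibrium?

(E is a pure solid — omitted from Qc.)
Qc = [Z]² / ([J]·[DE₂]²) = (2.6×10⁻⁴)² / ((0.0010)·(0.0018)²) = 21
Qc = 21 > Kc = 1.4: net reverse reaction.
J is a reactant, so it increases.

increase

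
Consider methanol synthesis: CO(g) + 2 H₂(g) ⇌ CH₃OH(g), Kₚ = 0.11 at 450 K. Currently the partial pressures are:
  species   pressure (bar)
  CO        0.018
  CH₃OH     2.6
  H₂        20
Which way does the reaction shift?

Qₚ = P(CH₃OH) / (P(CO)·P(H₂)²) = (2.6) / ((0.018)·(20)²) = 0.36
Qₚ = 0.36 > Kₚ = 0.11, so the reverse reaction proceeds.

reverse (toward reactants)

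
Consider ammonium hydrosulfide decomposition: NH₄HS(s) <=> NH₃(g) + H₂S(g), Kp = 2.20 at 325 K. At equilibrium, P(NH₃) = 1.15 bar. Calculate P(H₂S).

(NH₄HS is a pure solid — omitted from Kp.)
At equilibrium, Kp = P(NH₃)·P(H₂S) = 2.20.
(1.15)·(P(H₂S)) = 2.20
P(H₂S) = 1.91 bar

P(H₂S) = 1.91 bar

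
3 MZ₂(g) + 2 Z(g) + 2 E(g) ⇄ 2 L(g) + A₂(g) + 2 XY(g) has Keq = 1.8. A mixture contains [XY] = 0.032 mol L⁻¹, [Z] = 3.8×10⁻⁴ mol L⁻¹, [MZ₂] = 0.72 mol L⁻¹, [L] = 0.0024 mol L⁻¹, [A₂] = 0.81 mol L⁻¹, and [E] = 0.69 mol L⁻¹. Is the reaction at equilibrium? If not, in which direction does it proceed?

to the right

Q = [L]²·[A₂]·[XY]² / ([MZ₂]³·[Z]²·[E]²) = (0.0024)²·(0.81)·(0.032)² / ((0.72)³·(3.8×10⁻⁴)²·(0.69)²) = 0.19
Q = 0.19 < Keq = 1.8, so the forward reaction proceeds.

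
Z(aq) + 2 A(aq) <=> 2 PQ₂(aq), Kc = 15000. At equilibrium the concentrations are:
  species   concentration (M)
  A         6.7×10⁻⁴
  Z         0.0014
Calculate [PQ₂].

At equilibrium, Kc = [PQ₂]² / ([Z]·[A]²) = 15000.
([PQ₂])² / ((0.0014)·(6.7×10⁻⁴)²) = 15000
[PQ₂]² = 9.43×10⁻⁶ ⇒ [PQ₂] = 0.0031 M

[PQ₂] = 0.0031 M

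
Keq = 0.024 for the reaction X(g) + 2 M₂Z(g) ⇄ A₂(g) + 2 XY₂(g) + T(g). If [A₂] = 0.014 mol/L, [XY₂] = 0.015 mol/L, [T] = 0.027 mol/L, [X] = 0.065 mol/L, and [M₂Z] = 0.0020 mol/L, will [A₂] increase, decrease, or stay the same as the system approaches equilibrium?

decrease

Q = [A₂]·[XY₂]²·[T] / ([X]·[M₂Z]²) = (0.014)·(0.015)²·(0.027) / ((0.065)·(0.0020)²) = 0.33
Q = 0.33 > Keq = 0.024: net reverse reaction.
A₂ is a product, so it decreases.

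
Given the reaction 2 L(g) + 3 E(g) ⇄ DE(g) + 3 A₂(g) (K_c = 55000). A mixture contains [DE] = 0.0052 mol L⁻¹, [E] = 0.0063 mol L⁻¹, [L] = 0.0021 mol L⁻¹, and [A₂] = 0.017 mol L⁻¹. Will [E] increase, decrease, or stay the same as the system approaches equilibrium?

decrease

Q_c = [DE]·[A₂]³ / ([L]²·[E]³) = (0.0052)·(0.017)³ / ((0.0021)²·(0.0063)³) = 23000
Q_c = 23000 < K_c = 55000: net forward reaction.
E is a reactant, so it decreases.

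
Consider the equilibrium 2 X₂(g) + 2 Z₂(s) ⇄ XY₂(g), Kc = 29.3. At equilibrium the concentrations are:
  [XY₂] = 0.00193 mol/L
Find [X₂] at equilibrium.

[X₂] = 0.00812 mol/L

(Z₂ is a pure solid — omitted from Kc.)
At equilibrium, Kc = [XY₂] / [X₂]² = 29.3.
(0.00193) / ([X₂])² = 29.3
[X₂]² = 6.59e-5 ⇒ [X₂] = 0.00812 mol/L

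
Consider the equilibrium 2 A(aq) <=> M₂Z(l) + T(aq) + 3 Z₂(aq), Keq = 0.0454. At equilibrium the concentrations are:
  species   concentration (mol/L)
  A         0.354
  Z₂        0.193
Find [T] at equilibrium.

(M₂Z is a pure liquid — omitted from Keq.)
At equilibrium, Keq = [T]·[Z₂]³ / [A]² = 0.0454.
([T])·(0.193)³ / (0.354)² = 0.0454
[T] = 0.791 mol/L

[T] = 0.791 mol/L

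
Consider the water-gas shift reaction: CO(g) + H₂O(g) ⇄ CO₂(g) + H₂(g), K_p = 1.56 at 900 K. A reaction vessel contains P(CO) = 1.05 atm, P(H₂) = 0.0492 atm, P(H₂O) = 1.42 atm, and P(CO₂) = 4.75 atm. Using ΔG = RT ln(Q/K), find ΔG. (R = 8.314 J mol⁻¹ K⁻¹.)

ΔG = -17.2 kJ/mol

Q_p = P(CO₂)·P(H₂) / (P(CO)·P(H₂O)) = (4.75)·(0.0492) / ((1.05)·(1.42)) = 0.157
ΔG = RT ln(Q_p/K_p) = (8.314 J mol⁻¹ K⁻¹)(900 K) × ln(0.157/1.56)
   = (7.483 kJ/mol)(-2.296) = -17.2 kJ/mol
ΔG < 0, so the forward reaction is spontaneous (proceeds forward).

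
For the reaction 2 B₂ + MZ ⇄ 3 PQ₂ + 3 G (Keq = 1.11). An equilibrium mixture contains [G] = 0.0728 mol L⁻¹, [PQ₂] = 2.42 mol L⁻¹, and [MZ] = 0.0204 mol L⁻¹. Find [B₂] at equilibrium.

[B₂] = 0.491 mol L⁻¹

At equilibrium, Keq = [PQ₂]³·[G]³ / ([B₂]²·[MZ]) = 1.11.
(2.42)³·(0.0728)³ / (([B₂])²·(0.0204)) = 1.11
[B₂]² = 0.241 ⇒ [B₂] = 0.491 mol L⁻¹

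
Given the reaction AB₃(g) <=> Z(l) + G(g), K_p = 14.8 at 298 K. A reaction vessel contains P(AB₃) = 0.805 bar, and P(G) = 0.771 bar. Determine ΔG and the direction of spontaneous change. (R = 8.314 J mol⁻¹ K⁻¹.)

(Z is a pure liquid — omitted from Q_p.)
Q_p = P(G) / P(AB₃) = (0.771) / (0.805) = 0.958
ΔG = RT ln(Q_p/K_p) = (8.314 J mol⁻¹ K⁻¹)(298 K) × ln(0.958/14.8)
   = (2.478 kJ/mol)(-2.738) = -6.78 kJ/mol
ΔG < 0, so the forward reaction is spontaneous (proceeds forward).

ΔG = -6.78 kJ/mol; the forward reaction is spontaneous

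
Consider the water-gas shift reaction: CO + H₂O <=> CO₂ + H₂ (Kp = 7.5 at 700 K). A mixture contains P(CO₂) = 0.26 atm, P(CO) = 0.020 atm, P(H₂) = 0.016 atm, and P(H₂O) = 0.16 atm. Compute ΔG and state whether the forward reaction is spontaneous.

ΔG = -10.2 kJ/mol; the forward reaction is spontaneous

Qp = P(CO₂)·P(H₂) / (P(CO)·P(H₂O)) = (0.26)·(0.016) / ((0.020)·(0.16)) = 1.30
ΔG = RT ln(Qp/Kp) = (8.314 J mol⁻¹ K⁻¹)(700 K) × ln(1.30/7.5)
   = (5.820 kJ/mol)(-1.753) = -10.2 kJ/mol
ΔG < 0, so the forward reaction is spontaneous (proceeds forward).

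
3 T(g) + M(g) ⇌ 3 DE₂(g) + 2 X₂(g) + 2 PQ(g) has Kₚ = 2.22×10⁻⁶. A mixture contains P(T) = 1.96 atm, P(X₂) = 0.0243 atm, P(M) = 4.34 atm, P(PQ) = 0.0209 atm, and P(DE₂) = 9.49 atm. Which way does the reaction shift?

reverse (toward reactants)

Qₚ = P(DE₂)³·P(X₂)²·P(PQ)² / (P(T)³·P(M)) = (9.49)³·(0.0243)²·(0.0209)² / ((1.96)³·(4.34)) = 6.75×10⁻⁶
Qₚ = 6.75×10⁻⁶ > Kₚ = 2.22×10⁻⁶, so the reverse reaction proceeds.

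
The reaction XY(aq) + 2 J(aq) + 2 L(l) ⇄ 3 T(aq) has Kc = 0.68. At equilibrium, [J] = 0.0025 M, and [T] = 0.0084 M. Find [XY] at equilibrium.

(L is a pure liquid — omitted from Kc.)
At equilibrium, Kc = [T]³ / ([XY]·[J]²) = 0.68.
(0.0084)³ / (([XY])·(0.0025)²) = 0.68
[XY] = 0.139 = 0.14 M

[XY] = 0.14 M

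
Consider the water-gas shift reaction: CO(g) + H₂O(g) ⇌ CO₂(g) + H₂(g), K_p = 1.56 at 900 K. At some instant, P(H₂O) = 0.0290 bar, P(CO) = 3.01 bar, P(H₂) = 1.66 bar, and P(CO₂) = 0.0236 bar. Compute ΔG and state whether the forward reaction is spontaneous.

Q_p = P(CO₂)·P(H₂) / (P(CO)·P(H₂O)) = (0.0236)·(1.66) / ((3.01)·(0.0290)) = 0.449
ΔG = RT ln(Q_p/K_p) = (8.314 J mol⁻¹ K⁻¹)(900 K) × ln(0.449/1.56)
   = (7.483 kJ/mol)(-1.245) = -9.32 kJ/mol
ΔG < 0, so the forward reaction is spontaneous (proceeds forward).

ΔG = -9.32 kJ/mol; the forward reaction is spontaneous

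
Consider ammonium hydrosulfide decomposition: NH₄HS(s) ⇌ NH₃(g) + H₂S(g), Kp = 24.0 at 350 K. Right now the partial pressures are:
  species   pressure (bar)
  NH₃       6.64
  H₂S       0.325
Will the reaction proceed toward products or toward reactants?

in the forward direction

(NH₄HS is a pure solid — omitted from Qp.)
Qp = P(NH₃)·P(H₂S) = (6.64)·(0.325) = 2.16
Qp = 2.16 < Kp = 24.0, so the forward reaction proceeds.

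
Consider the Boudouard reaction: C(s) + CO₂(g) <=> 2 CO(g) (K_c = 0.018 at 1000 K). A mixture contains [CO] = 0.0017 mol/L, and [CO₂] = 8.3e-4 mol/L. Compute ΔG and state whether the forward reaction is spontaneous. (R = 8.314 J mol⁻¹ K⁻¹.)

(C is a pure solid — omitted from Q_c.)
Q_c = [CO]² / [CO₂] = (0.0017)² / (8.3e-4) = 0.00348
ΔG = RT ln(Q_c/K_c) = (8.314 J mol⁻¹ K⁻¹)(1000 K) × ln(0.00348/0.018)
   = (8.314 kJ/mol)(-1.643) = -13.7 kJ/mol
ΔG < 0, so the forward reaction is spontaneous (proceeds forward).

ΔG = -13.7 kJ/mol; the forward reaction is spontaneous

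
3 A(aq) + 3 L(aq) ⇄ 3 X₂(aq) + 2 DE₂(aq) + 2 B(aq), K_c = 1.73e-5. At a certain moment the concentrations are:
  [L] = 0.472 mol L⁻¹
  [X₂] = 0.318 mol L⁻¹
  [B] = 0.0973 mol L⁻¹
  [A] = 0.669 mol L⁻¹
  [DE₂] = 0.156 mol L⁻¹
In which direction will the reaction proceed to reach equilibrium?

toward reactants

Q_c = [X₂]³·[DE₂]²·[B]² / ([A]³·[L]³) = (0.318)³·(0.156)²·(0.0973)² / ((0.669)³·(0.472)³) = 2.35e-4
Q_c = 2.35e-4 > K_c = 1.73e-5, so the reverse reaction proceeds.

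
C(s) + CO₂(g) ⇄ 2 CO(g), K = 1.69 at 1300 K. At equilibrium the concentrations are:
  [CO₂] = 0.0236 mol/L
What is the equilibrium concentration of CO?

[CO] = 0.200 mol/L

(C is a pure solid — omitted from K.)
At equilibrium, K = [CO]² / [CO₂] = 1.69.
([CO])² / (0.0236) = 1.69
[CO]² = 0.0399 ⇒ [CO] = 0.200 mol/L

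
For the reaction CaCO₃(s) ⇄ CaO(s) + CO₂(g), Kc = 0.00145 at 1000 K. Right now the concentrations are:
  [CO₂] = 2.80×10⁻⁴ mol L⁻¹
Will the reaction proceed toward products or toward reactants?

(CaCO₃, CaO are pure solids — omitted from Qc.)
Qc = [CO₂] = 2.80×10⁻⁴
Qc = 2.80×10⁻⁴ < Kc = 0.00145, so the forward reaction proceeds.

in the forward direction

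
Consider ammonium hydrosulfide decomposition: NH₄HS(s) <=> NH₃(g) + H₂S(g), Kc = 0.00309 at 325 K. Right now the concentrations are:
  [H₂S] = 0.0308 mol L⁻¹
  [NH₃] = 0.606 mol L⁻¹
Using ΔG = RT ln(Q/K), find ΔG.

(NH₄HS is a pure solid — omitted from Qc.)
Qc = [NH₃]·[H₂S] = (0.606)·(0.0308) = 0.0187
ΔG = RT ln(Qc/Kc) = (8.314 J mol⁻¹ K⁻¹)(325 K) × ln(0.0187/0.00309)
   = (2.702 kJ/mol)(1.800) = 4.86 kJ/mol
ΔG > 0, so the forward reaction is non-spontaneous (proceeds in reverse).

ΔG = 4.86 kJ/mol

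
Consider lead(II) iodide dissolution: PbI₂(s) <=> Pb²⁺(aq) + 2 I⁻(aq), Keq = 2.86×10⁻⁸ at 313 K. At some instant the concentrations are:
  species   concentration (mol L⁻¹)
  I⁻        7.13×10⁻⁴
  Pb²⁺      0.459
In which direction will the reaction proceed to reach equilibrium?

to the left

(PbI₂ is a pure solid — omitted from Q.)
Q = [Pb²⁺]·[I⁻]² = (0.459)·(7.13×10⁻⁴)² = 2.33×10⁻⁷
Q = 2.33×10⁻⁷ > Keq = 2.86×10⁻⁸, so the reverse reaction proceeds.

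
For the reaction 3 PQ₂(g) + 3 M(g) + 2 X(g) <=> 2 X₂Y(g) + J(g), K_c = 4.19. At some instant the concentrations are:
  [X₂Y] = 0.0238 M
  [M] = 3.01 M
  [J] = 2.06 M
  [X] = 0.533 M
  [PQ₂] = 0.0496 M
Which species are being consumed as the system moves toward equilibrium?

PQ₂, M, X (reactants)

Q_c = [X₂Y]²·[J] / ([PQ₂]³·[M]³·[X]²) = (0.0238)²·(2.06) / ((0.0496)³·(3.01)³·(0.533)²) = 1.23
Q_c = 1.23 < K_c = 4.19: net forward reaction.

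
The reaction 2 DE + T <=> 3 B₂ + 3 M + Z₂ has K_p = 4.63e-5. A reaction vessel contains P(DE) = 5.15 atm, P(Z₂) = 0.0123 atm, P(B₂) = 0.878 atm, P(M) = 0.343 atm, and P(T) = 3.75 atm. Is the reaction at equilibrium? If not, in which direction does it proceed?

Q_p = P(B₂)³·P(M)³·P(Z₂) / (P(DE)²·P(T)) = (0.878)³·(0.343)³·(0.0123) / ((5.15)²·(3.75)) = 3.38e-6
Q_p = 3.38e-6 < K_p = 4.63e-5, so the forward reaction proceeds.

toward products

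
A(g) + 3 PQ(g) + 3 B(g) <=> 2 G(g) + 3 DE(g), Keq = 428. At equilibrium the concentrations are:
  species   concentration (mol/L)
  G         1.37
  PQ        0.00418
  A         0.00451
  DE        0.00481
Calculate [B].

[B] = 1.14 mol/L

At equilibrium, Keq = [G]²·[DE]³ / ([A]·[PQ]³·[B]³) = 428.
(1.37)²·(0.00481)³ / ((0.00451)·(0.00418)³·([B])³) = 428
[B]³ = 1.48 ⇒ [B] = 1.14 mol/L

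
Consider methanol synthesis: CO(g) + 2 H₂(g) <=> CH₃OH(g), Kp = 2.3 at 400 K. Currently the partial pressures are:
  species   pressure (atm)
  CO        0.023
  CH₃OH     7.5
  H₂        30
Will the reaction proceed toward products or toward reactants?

Qp = P(CH₃OH) / (P(CO)·P(H₂)²) = (7.5) / ((0.023)·(30)²) = 0.36
Qp = 0.36 < Kp = 2.3, so the forward reaction proceeds.

toward products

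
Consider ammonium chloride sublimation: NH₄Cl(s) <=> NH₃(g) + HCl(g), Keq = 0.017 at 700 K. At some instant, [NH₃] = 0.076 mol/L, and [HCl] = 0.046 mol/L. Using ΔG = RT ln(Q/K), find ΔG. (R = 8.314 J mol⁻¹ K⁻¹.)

ΔG = -9.20 kJ/mol

(NH₄Cl is a pure solid — omitted from Q.)
Q = [NH₃]·[HCl] = (0.076)·(0.046) = 0.00350
ΔG = RT ln(Q/Keq) = (8.314 J mol⁻¹ K⁻¹)(700 K) × ln(0.00350/0.017)
   = (5.820 kJ/mol)(-1.580) = -9.20 kJ/mol
ΔG < 0, so the forward reaction is spontaneous (proceeds forward).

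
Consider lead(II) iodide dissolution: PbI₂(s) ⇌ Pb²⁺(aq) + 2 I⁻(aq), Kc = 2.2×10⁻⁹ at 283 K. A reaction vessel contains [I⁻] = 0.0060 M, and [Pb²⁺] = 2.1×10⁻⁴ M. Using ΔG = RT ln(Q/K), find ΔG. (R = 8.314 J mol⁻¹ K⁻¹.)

(PbI₂ is a pure solid — omitted from Qc.)
Qc = [Pb²⁺]·[I⁻]² = (2.1×10⁻⁴)·(0.0060)² = 7.56×10⁻⁹
ΔG = RT ln(Qc/Kc) = (8.314 J mol⁻¹ K⁻¹)(283 K) × ln(7.56×10⁻⁹/2.2×10⁻⁹)
   = (2.353 kJ/mol)(1.234) = 2.90 kJ/mol
ΔG > 0, so the forward reaction is non-spontaneous (proceeds in reverse).

ΔG = 2.90 kJ/mol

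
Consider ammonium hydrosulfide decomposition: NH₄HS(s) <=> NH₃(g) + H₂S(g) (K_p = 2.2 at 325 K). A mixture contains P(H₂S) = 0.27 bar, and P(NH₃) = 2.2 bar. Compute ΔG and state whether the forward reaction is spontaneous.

ΔG = -3.54 kJ/mol; the forward reaction is spontaneous

(NH₄HS is a pure solid — omitted from Q_p.)
Q_p = P(NH₃)·P(H₂S) = (2.2)·(0.27) = 0.594
ΔG = RT ln(Q_p/K_p) = (8.314 J mol⁻¹ K⁻¹)(325 K) × ln(0.594/2.2)
   = (2.702 kJ/mol)(-1.309) = -3.54 kJ/mol
ΔG < 0, so the forward reaction is spontaneous (proceeds forward).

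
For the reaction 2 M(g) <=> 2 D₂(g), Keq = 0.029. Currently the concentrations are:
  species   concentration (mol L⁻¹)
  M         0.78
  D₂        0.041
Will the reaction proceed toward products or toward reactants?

Q = [D₂]² / [M]² = (0.041)² / (0.78)² = 0.0028
Q = 0.0028 < Keq = 0.029, so the forward reaction proceeds.

in the forward direction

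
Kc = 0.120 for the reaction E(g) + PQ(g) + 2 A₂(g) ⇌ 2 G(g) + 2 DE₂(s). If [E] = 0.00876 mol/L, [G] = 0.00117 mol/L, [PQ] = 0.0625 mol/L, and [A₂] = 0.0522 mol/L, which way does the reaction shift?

to the left

(DE₂ is a pure solid — omitted from Qc.)
Qc = [G]² / ([E]·[PQ]·[A₂]²) = (0.00117)² / ((0.00876)·(0.0625)·(0.0522)²) = 0.918
Qc = 0.918 > Kc = 0.120, so the reverse reaction proceeds.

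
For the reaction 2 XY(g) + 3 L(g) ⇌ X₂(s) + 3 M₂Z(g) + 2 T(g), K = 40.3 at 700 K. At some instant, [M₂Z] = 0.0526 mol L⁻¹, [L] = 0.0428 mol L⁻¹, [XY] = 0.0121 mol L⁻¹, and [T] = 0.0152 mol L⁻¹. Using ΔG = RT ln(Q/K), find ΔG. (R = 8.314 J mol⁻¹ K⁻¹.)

(X₂ is a pure solid — omitted from Q.)
Q = [M₂Z]³·[T]² / ([XY]²·[L]³) = (0.0526)³·(0.0152)² / ((0.0121)²·(0.0428)³) = 2.93
ΔG = RT ln(Q/K) = (8.314 J mol⁻¹ K⁻¹)(700 K) × ln(2.93/40.3)
   = (5.820 kJ/mol)(-2.621) = -15.3 kJ/mol
ΔG < 0, so the forward reaction is spontaneous (proceeds forward).

ΔG = -15.3 kJ/mol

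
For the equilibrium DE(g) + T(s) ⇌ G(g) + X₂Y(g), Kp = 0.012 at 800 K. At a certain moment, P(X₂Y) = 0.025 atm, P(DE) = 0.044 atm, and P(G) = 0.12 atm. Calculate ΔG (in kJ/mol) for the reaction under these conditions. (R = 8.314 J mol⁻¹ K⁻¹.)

ΔG = 11.6 kJ/mol

(T is a pure solid — omitted from Qp.)
Qp = P(G)·P(X₂Y) / P(DE) = (0.12)·(0.025) / (0.044) = 0.0682
ΔG = RT ln(Qp/Kp) = (8.314 J mol⁻¹ K⁻¹)(800 K) × ln(0.0682/0.012)
   = (6.651 kJ/mol)(1.738) = 11.6 kJ/mol
ΔG > 0, so the forward reaction is non-spontaneous (proceeds in reverse).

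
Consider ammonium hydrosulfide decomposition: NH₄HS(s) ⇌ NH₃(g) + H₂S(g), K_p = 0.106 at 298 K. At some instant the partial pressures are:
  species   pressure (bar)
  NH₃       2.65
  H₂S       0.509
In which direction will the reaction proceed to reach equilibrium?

toward reactants

(NH₄HS is a pure solid — omitted from Q_p.)
Q_p = P(NH₃)·P(H₂S) = (2.65)·(0.509) = 1.35
Q_p = 1.35 > K_p = 0.106, so the reverse reaction proceeds.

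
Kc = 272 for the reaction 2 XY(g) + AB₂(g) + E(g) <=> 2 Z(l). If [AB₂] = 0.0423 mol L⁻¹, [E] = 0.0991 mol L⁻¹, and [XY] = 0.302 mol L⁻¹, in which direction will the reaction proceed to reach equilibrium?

toward reactants

(Z is a pure liquid — omitted from Qc.)
Qc = 1 / ([XY]²·[AB₂]·[E]) = 1 / ((0.302)²·(0.0423)·(0.0991)) = 2620
Qc = 2620 > Kc = 272, so the reverse reaction proceeds.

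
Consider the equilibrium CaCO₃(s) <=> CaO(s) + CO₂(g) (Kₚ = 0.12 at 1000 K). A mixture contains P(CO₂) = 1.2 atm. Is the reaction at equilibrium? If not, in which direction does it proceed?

to the left

(CaCO₃, CaO are pure solids — omitted from Qₚ.)
Qₚ = P(CO₂) = 1.2
Qₚ = 1.2 > Kₚ = 0.12, so the reverse reaction proceeds.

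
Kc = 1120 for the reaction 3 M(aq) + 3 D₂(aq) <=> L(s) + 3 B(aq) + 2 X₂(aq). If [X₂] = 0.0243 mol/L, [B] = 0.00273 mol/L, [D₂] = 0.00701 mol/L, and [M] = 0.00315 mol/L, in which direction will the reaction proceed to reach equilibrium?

(L is a pure solid — omitted from Qc.)
Qc = [B]³·[X₂]² / ([M]³·[D₂]³) = (0.00273)³·(0.0243)² / ((0.00315)³·(0.00701)³) = 1120
Qc = 1120 = Kc, so the system is already at equilibrium.

neither direction; the system is at equilibrium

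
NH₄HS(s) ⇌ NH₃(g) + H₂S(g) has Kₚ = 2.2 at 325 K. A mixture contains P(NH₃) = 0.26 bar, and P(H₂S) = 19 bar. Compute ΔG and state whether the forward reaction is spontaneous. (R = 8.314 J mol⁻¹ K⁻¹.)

(NH₄HS is a pure solid — omitted from Qₚ.)
Qₚ = P(NH₃)·P(H₂S) = (0.26)·(19) = 4.94
ΔG = RT ln(Qₚ/Kₚ) = (8.314 J mol⁻¹ K⁻¹)(325 K) × ln(4.94/2.2)
   = (2.702 kJ/mol)(0.8089) = 2.19 kJ/mol
ΔG > 0, so the forward reaction is non-spontaneous (proceeds in reverse).

ΔG = 2.19 kJ/mol; the forward reaction is non-spontaneous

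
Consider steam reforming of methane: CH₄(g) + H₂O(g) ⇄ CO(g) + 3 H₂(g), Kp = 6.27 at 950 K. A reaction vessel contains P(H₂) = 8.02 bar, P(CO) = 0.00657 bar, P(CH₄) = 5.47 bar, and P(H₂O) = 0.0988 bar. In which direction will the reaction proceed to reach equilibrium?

Qp = P(CO)·P(H₂)³ / (P(CH₄)·P(H₂O)) = (0.00657)·(8.02)³ / ((5.47)·(0.0988)) = 6.27
Qp = 6.27 = Kp, so the system is already at equilibrium.

no net change (already at equilibrium)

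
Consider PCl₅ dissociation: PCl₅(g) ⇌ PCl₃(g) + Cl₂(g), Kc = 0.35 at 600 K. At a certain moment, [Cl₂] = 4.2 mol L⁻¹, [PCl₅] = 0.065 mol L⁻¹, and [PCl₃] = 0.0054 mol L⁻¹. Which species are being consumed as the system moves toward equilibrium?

none (at equilibrium)

Qc = [PCl₃]·[Cl₂] / [PCl₅] = (0.0054)·(4.2) / (0.065) = 0.35
Qc = 0.35 = Kc; the system is at equilibrium.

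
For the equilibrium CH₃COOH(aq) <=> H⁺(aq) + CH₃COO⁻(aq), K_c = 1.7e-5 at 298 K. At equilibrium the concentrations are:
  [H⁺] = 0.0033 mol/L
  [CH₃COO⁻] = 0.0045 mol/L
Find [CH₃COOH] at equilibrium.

At equilibrium, K_c = [H⁺]·[CH₃COO⁻] / [CH₃COOH] = 1.7e-5.
(0.0033)·(0.0045) / ([CH₃COOH]) = 1.7e-5
[CH₃COOH] = 0.874 = 0.87 mol/L

[CH₃COOH] = 0.87 mol/L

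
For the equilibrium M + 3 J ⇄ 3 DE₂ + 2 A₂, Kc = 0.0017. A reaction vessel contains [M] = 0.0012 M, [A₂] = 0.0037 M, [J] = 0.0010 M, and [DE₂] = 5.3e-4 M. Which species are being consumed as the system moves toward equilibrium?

none (at equilibrium)

Qc = [DE₂]³·[A₂]² / ([M]·[J]³) = (5.3e-4)³·(0.0037)² / ((0.0012)·(0.0010)³) = 0.0017
Qc = 0.0017 = Kc; the system is at equilibrium.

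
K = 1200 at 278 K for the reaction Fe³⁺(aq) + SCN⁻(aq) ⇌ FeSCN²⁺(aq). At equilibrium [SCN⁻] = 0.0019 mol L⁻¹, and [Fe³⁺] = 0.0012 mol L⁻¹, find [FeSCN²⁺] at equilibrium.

At equilibrium, K = [FeSCN²⁺] / ([Fe³⁺]·[SCN⁻]) = 1200.
([FeSCN²⁺]) / ((0.0012)·(0.0019)) = 1200
[FeSCN²⁺] = 0.00274 = 0.0027 mol L⁻¹

[FeSCN²⁺] = 0.0027 mol L⁻¹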